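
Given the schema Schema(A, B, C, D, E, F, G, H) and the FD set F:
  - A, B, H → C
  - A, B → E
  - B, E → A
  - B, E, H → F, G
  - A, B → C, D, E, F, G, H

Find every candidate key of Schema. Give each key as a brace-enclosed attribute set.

No FD produces {B}, so it must be in every candidate key.
{A, B} is a candidate key since {A, B}⁺ = {A, B, C, D, E, F, G, H} covers every attribute.
{B, E} is a candidate key since {B, E}⁺ = {A, B, C, D, E, F, G, H} covers every attribute.
Any other superkey properly contains one of these, so there are no further candidate keys.

{A, B}, {B, E}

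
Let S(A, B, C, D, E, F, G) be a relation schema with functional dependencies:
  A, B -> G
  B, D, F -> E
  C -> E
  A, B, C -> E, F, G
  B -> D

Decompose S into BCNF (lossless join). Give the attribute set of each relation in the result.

{A, B, C, F}; {A, B, G}; {B, D}; {C, E}

Candidate key of the original relation: {A, B, C}.
In {A, B, C, D, E, F, G}, {A, B} is not a superkey ({A, B}⁺ restricted to this set is {A, B, D, G}), so split on A, B -> D, G into {A, B, D, G} and {A, B, C, E, F}.
In {A, B, D, G}, {B} is not a superkey ({B}⁺ restricted to this set is {B, D}), so split on B -> D into {B, D} and {A, B, G}.
{B, D} has no BCNF violation.
{A, B, G} has no BCNF violation.
In {A, B, C, E, F}, {C} is not a superkey ({C}⁺ restricted to this set is {C, E}), so split on C -> E into {C, E} and {A, B, C, F}.
{C, E} has no BCNF violation.
{A, B, C, F} has no BCNF violation.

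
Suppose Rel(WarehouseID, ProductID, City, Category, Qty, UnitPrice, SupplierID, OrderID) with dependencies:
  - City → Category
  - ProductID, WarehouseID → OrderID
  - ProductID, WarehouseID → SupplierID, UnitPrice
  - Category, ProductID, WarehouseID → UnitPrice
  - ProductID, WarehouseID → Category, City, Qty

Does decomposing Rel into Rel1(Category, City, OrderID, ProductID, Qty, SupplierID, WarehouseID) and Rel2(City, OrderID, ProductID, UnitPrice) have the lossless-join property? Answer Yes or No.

The shared attributes are {City, OrderID, ProductID} and {City, OrderID, ProductID}⁺ = {Category, City, OrderID, ProductID}.
Rel1 ⊄ {Category, City, OrderID, ProductID} and Rel2 ⊄ {Category, City, OrderID, ProductID}, so the split is lossy.

No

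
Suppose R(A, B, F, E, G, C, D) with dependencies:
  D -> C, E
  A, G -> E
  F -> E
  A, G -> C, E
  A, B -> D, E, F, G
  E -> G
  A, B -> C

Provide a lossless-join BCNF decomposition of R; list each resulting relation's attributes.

Candidate key of the original relation: {A, B}.
{A, B, C, D, E, F, G}: {D} determines {C, D, E, G} here but is not a superkey — split on D -> C, E, G, giving {C, D, E, G} and {A, B, D, F}.
{C, D, E, G}: {E} determines {E, G} here but is not a superkey — split on E -> G, giving {E, G} and {C, D, E}.
{E, G} is in BCNF.
{C, D, E} is in BCNF.
{A, B, D, F} is in BCNF.

{A, B, D, F}; {C, D, E}; {E, G}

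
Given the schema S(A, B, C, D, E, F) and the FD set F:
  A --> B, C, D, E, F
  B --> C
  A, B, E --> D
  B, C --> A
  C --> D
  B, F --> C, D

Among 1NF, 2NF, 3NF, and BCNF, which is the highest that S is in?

2NF

Candidate keys: {A}, {B}. Prime attributes: {A, B}.
C --> D breaks BCNF: {C}⁺ = {C, D}, so {C} is not a superkey.
C --> D has non-prime {D} on the right and a non-superkey on the left, so 3NF fails.
Every candidate key is a single attribute, so no partial dependency is possible; 2NF holds.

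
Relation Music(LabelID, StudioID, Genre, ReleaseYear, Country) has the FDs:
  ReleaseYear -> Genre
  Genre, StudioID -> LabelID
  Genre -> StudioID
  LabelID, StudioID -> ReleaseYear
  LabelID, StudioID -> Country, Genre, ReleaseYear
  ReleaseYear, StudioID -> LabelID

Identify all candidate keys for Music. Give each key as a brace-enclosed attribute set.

{Genre}⁺ = {Country, Genre, LabelID, ReleaseYear, StudioID} — all of the relation — so {Genre} is a candidate key.
{ReleaseYear}⁺ = {Country, Genre, LabelID, ReleaseYear, StudioID} — all of the relation — so {ReleaseYear} is a candidate key.
{LabelID, StudioID}⁺ = {Country, Genre, LabelID, ReleaseYear, StudioID} — all of the relation — so {LabelID, StudioID} is a candidate key.
Any other superkey properly contains one of these, so there are no further candidate keys.

{Genre}, {LabelID, StudioID}, {ReleaseYear}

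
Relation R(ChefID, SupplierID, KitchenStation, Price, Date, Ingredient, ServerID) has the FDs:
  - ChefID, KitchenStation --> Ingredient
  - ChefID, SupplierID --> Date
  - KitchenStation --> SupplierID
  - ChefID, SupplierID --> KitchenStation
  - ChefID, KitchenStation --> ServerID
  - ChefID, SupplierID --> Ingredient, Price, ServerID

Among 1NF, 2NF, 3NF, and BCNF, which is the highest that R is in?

Candidate keys: {ChefID, KitchenStation}, {ChefID, SupplierID}. Prime attributes: {ChefID, KitchenStation, SupplierID}.
KitchenStation --> SupplierID: {KitchenStation}⁺ = {KitchenStation, SupplierID}, which is not all of the attributes, so the left side is not a superkey — BCNF is violated.
But every attribute on its right side ({SupplierID}) is prime, and the same holds for every other non-superkey FD, so 3NF still holds.

3NF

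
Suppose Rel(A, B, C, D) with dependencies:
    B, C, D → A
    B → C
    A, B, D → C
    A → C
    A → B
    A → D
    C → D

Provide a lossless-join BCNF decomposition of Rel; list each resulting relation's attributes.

{A, B, C}; {C, D}

Candidate keys of the original relation: {A}, {B}.
In {A, B, C, D}, {C} is not a superkey ({C}⁺ restricted to this set is {C, D}), so split on C → D into {C, D} and {A, B, C}.
{C, D} is in BCNF.
{A, B, C} is in BCNF.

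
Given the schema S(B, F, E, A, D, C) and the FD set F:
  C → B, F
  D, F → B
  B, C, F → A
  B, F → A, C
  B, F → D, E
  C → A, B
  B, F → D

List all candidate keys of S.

{B, F}, {C}, {D, F}

{C}⁺ = {A, B, C, D, E, F}, which is every attribute, so {C} is a candidate key.
{B, F}⁺ = {A, B, C, D, E, F}, which is every attribute, so {B, F} is a candidate key.
{D, F}⁺ = {A, B, C, D, E, F}, which is every attribute, so {D, F} is a candidate key.
These are minimal and exhaustive — every other superkey contains one of them.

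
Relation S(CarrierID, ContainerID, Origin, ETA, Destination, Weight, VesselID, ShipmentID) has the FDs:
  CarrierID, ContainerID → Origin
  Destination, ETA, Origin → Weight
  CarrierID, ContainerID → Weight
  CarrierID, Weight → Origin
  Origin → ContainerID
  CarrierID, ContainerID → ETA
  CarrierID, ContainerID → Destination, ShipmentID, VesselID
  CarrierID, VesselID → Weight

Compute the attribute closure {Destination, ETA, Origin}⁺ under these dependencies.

Start with {Destination, ETA, Origin}.
Destination, ETA, Origin → Weight applies; add {Weight} → now {Destination, ETA, Origin, Weight}.
Origin → ContainerID applies; add {ContainerID} → now {ContainerID, Destination, ETA, Origin, Weight}.
No further FD applies.

{ContainerID, Destination, ETA, Origin, Weight}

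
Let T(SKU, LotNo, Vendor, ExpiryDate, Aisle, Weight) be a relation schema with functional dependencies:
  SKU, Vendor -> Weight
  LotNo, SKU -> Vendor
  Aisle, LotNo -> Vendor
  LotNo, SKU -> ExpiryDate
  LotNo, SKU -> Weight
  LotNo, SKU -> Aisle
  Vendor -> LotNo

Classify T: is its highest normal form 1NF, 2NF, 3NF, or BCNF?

Candidate keys: {LotNo, SKU}, {SKU, Vendor}. Prime attributes: {LotNo, SKU, Vendor}.
For Aisle, LotNo -> Vendor we have {Aisle, LotNo}⁺ = {Aisle, LotNo, Vendor}; {Aisle, LotNo} is not a superkey, so BCNF fails.
But every attribute on its right side ({Vendor}) is prime, and the same holds for every other non-superkey FD, so 3NF still holds.

3NF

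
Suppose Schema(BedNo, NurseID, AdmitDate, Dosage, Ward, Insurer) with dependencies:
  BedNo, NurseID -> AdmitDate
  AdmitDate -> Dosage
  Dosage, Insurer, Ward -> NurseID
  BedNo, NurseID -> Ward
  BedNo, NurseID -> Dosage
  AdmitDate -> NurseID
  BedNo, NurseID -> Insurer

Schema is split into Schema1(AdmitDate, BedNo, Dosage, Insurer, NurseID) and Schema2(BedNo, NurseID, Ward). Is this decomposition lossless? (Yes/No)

Common attributes: {BedNo, NurseID}; their closure is {AdmitDate, BedNo, Dosage, Insurer, NurseID, Ward}.
Schema1 is contained in that closure, so Schema1 ∩ Schema2 -> Schema1 holds and the join is lossless.

Yes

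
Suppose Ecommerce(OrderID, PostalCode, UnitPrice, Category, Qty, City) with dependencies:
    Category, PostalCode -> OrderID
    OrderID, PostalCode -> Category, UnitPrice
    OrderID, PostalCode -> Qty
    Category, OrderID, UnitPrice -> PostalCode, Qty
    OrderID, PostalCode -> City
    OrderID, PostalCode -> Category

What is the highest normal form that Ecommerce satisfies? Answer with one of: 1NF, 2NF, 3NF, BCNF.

BCNF

Candidate keys: {Category, OrderID, UnitPrice}, {Category, PostalCode}, {OrderID, PostalCode}. Prime attributes: {Category, OrderID, PostalCode, UnitPrice}.
Every FD has a superkey on the left, so the relation is in BCNF.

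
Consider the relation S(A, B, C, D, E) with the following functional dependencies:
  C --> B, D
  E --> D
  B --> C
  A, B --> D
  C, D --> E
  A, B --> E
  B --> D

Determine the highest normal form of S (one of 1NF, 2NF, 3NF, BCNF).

1NF

Candidate keys: {A, B}, {A, C}. Prime attributes: {A, B, C}.
C --> B, D: {C}⁺ = {B, C, D, E}, which is not all of the attributes, so the left side is not a superkey — BCNF is violated.
C --> B, D determines the non-prime attribute {D} from a non-superkey — 3NF is violated.
Since {B} ⊂ {A, B} and {B}⁺ ⊇ {D, E} with {D, E} non-prime, there is a partial dependency; 2NF fails.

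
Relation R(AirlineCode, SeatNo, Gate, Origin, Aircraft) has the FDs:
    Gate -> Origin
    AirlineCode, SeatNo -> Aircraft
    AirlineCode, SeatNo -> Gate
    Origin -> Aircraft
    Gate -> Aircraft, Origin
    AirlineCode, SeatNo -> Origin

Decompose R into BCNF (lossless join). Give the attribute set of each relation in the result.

{Aircraft, Origin}; {AirlineCode, Gate, SeatNo}; {Gate, Origin}

Candidate key of the original relation: {AirlineCode, SeatNo}.
In {Aircraft, AirlineCode, Gate, Origin, SeatNo}, {Gate} is not a superkey ({Gate}⁺ restricted to this set is {Aircraft, Gate, Origin}), so split on Gate -> Aircraft, Origin into {Aircraft, Gate, Origin} and {AirlineCode, Gate, SeatNo}.
In {Aircraft, Gate, Origin}, {Origin} is not a superkey ({Origin}⁺ restricted to this set is {Aircraft, Origin}), so split on Origin -> Aircraft into {Aircraft, Origin} and {Gate, Origin}.
{Aircraft, Origin} has no BCNF violation.
{Gate, Origin} has no BCNF violation.
{AirlineCode, Gate, SeatNo} has no BCNF violation.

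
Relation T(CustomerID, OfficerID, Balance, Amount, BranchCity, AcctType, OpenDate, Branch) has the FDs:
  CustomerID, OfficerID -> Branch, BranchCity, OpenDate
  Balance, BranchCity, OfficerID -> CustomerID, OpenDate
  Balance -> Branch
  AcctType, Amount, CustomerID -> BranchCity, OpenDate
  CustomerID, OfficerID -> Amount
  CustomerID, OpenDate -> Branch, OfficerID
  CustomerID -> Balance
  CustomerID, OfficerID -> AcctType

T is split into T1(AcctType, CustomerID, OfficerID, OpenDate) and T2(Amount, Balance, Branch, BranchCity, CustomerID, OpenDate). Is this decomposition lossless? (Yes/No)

The shared attributes are {CustomerID, OpenDate} and {CustomerID, OpenDate}⁺ = {AcctType, Amount, Balance, Branch, BranchCity, CustomerID, OfficerID, OpenDate}.
T1 is contained in that closure, so T1 ∩ T2 -> T1 holds and the join is lossless.

Yes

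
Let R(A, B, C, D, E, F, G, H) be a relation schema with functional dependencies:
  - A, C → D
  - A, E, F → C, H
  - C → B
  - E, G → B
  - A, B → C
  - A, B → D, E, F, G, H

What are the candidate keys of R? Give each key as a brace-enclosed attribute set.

{A, B}, {A, C}, {A, E, F}, {A, E, G}

Attributes never on any right-hand side: {A} — every candidate key must contain it.
{A, B}⁺ = {A, B, C, D, E, F, G, H} — all of the relation — so {A, B} is a candidate key.
{A, C}⁺ = {A, B, C, D, E, F, G, H} — all of the relation — so {A, C} is a candidate key.
{A, E, F}⁺ = {A, B, C, D, E, F, G, H} — all of the relation — so {A, E, F} is a candidate key.
{A, E, G}⁺ = {A, B, C, D, E, F, G, H} — all of the relation — so {A, E, G} is a candidate key.
No proper subset of any of these is a key, and no other minimal superkey exists.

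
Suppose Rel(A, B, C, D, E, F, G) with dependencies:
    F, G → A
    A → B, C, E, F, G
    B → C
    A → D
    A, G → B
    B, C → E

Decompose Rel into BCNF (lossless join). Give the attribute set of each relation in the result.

{A, B, D, F, G}; {B, C, E}

Candidate keys of the original relation: {A}, {F, G}.
Within {A, B, C, D, E, F, G}: {B}⁺ ∩ {A, B, C, D, E, F, G} = {B, C, E}, not the whole set, so B → C, E violates BCNF; decompose into {B, C, E} and {A, B, D, F, G}.
{B, C, E} is in BCNF.
{A, B, D, F, G} is in BCNF.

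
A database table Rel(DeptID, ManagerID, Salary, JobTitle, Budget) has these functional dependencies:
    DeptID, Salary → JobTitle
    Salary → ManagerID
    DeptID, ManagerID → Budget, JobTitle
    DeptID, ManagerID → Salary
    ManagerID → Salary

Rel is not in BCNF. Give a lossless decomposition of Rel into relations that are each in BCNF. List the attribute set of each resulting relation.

{Budget, DeptID, JobTitle, Salary}; {ManagerID, Salary}

Candidate keys of the original relation: {DeptID, ManagerID}, {DeptID, Salary}.
Within {Budget, DeptID, JobTitle, ManagerID, Salary}: {Salary}⁺ ∩ {Budget, DeptID, JobTitle, ManagerID, Salary} = {ManagerID, Salary}, not the whole set, so Salary → ManagerID violates BCNF; decompose into {ManagerID, Salary} and {Budget, DeptID, JobTitle, Salary}.
{ManagerID, Salary} has no BCNF violation.
{Budget, DeptID, JobTitle, Salary} has no BCNF violation.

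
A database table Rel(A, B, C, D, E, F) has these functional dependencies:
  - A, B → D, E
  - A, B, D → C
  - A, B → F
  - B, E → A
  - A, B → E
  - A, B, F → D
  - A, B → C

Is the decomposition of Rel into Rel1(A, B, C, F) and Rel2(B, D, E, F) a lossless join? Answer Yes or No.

The shared attributes are {B, F} and {B, F}⁺ = {B, F}.
The closure covers neither Rel1 nor Rel2 entirely; the join is not lossless.

No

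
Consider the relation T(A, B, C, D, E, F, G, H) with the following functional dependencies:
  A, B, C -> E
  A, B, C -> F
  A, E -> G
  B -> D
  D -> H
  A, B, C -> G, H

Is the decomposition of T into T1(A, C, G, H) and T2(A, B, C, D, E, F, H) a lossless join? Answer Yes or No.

The shared attributes are {A, C, H} and {A, C, H}⁺ = {A, C, H}.
Neither T1 nor T2 is contained in that closure, so the decomposition is lossy.

No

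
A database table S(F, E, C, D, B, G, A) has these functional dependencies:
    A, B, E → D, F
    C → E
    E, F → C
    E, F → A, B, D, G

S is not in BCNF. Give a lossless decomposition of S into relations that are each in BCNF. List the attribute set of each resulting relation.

{A, B, C, D, F, G}; {C, E}

Candidate keys of the original relation: {A, B, C}, {A, B, E}, {C, F}, {E, F}.
{A, B, C, D, E, F, G}: {C} determines {C, E} here but is not a superkey — split on C → E, giving {C, E} and {A, B, C, D, F, G}.
{C, E} is in BCNF.
{A, B, C, D, F, G} is in BCNF.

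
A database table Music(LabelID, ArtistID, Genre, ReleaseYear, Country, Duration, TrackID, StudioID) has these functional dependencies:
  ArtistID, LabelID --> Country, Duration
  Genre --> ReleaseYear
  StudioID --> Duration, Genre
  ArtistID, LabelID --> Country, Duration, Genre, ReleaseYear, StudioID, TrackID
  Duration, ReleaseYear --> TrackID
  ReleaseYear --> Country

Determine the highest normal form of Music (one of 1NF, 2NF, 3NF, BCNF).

2NF

Candidate key: {ArtistID, LabelID}. Prime attributes: {ArtistID, LabelID}.
For Genre --> ReleaseYear we have {Genre}⁺ = {Country, Genre, ReleaseYear}; {Genre} is not a superkey, so BCNF fails.
Genre --> ReleaseYear determines the non-prime attribute {ReleaseYear} from a non-superkey — 3NF is violated.
No proper subset of a key has a non-prime attribute in its closure, so there is no partial dependency; 2NF holds.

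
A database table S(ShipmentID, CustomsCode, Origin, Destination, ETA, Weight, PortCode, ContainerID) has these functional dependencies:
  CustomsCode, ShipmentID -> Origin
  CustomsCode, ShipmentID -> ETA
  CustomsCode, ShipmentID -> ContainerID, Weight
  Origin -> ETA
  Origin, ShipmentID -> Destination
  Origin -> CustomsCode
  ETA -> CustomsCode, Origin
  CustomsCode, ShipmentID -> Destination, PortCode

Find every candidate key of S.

{CustomsCode, ShipmentID}, {ETA, ShipmentID}, {Origin, ShipmentID}

No FD produces {ShipmentID}, so it must be in every candidate key.
{CustomsCode, ShipmentID}⁺ = {ContainerID, CustomsCode, Destination, ETA, Origin, PortCode, ShipmentID, Weight} — all of the relation — so {CustomsCode, ShipmentID} is a candidate key.
{ETA, ShipmentID}⁺ = {ContainerID, CustomsCode, Destination, ETA, Origin, PortCode, ShipmentID, Weight} — all of the relation — so {ETA, ShipmentID} is a candidate key.
{Origin, ShipmentID}⁺ = {ContainerID, CustomsCode, Destination, ETA, Origin, PortCode, ShipmentID, Weight} — all of the relation — so {Origin, ShipmentID} is a candidate key.
Any other superkey properly contains one of these, so there are no further candidate keys.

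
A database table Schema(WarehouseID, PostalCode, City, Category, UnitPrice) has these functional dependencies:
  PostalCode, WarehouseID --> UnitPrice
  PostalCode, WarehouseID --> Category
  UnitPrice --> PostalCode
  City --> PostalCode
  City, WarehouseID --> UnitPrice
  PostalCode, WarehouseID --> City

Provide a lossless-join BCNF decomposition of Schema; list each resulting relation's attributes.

{Category, City, UnitPrice, WarehouseID}; {PostalCode, UnitPrice}

Candidate keys of the original relation: {City, WarehouseID}, {PostalCode, WarehouseID}, {UnitPrice, WarehouseID}.
{Category, City, PostalCode, UnitPrice, WarehouseID}: {UnitPrice} determines {PostalCode, UnitPrice} here but is not a superkey — split on UnitPrice --> PostalCode, giving {PostalCode, UnitPrice} and {Category, City, UnitPrice, WarehouseID}.
{PostalCode, UnitPrice} is in BCNF.
{Category, City, UnitPrice, WarehouseID} is in BCNF.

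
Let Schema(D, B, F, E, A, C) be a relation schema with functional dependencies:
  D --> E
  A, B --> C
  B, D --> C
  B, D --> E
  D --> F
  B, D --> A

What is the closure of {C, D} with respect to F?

{C, D, E, F}

Start with {C, D}.
D --> E applies; add {E} → now {C, D, E}.
D --> F applies; add {F} → now {C, D, E, F}.
No further FD applies.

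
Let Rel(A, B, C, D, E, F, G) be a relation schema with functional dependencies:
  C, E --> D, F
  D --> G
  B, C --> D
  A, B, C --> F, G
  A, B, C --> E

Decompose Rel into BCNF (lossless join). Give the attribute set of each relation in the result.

{A, B, C, E}; {C, D, E, F}; {D, G}

Candidate key of the original relation: {A, B, C}.
Within {A, B, C, D, E, F, G}: {C, E}⁺ ∩ {A, B, C, D, E, F, G} = {C, D, E, F, G}, not the whole set, so C, E --> D, F, G violates BCNF; decompose into {C, D, E, F, G} and {A, B, C, E}.
Within {C, D, E, F, G}: {D}⁺ ∩ {C, D, E, F, G} = {D, G}, not the whole set, so D --> G violates BCNF; decompose into {D, G} and {C, D, E, F}.
{D, G}: every determinant is a superkey — BCNF.
{C, D, E, F}: every determinant is a superkey — BCNF.
{A, B, C, E}: every determinant is a superkey — BCNF.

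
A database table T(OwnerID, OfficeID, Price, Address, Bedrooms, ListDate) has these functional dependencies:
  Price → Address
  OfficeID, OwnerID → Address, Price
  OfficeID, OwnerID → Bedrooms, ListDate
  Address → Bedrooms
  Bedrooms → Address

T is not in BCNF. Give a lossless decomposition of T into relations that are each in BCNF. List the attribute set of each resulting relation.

{Address, Bedrooms}; {Address, Price}; {ListDate, OfficeID, OwnerID, Price}

Candidate key of the original relation: {OfficeID, OwnerID}.
Within {Address, Bedrooms, ListDate, OfficeID, OwnerID, Price}: {Price}⁺ ∩ {Address, Bedrooms, ListDate, OfficeID, OwnerID, Price} = {Address, Bedrooms, Price}, not the whole set, so Price → Address, Bedrooms violates BCNF; decompose into {Address, Bedrooms, Price} and {ListDate, OfficeID, OwnerID, Price}.
Within {Address, Bedrooms, Price}: {Address}⁺ ∩ {Address, Bedrooms, Price} = {Address, Bedrooms}, not the whole set, so Address → Bedrooms violates BCNF; decompose into {Address, Bedrooms} and {Address, Price}.
{Address, Bedrooms} is in BCNF.
{Address, Price} is in BCNF.
{ListDate, OfficeID, OwnerID, Price} is in BCNF.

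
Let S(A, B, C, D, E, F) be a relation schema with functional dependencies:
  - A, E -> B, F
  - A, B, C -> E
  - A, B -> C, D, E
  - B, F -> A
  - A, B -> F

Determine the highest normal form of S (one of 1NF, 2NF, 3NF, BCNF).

Candidate keys: {A, B}, {A, E}, {B, F}. Prime attributes: {A, B, E, F}.
Every FD has a superkey on the left, so the relation is in BCNF.

BCNF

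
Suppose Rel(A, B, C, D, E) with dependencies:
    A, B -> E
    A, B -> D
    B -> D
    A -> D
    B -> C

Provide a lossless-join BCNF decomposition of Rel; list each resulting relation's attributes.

{A, B, E}; {B, C, D}

Candidate key of the original relation: {A, B}.
Within {A, B, C, D, E}: {B}⁺ ∩ {A, B, C, D, E} = {B, C, D}, not the whole set, so B -> C, D violates BCNF; decompose into {B, C, D} and {A, B, E}.
{B, C, D} is in BCNF.
{A, B, E} is in BCNF.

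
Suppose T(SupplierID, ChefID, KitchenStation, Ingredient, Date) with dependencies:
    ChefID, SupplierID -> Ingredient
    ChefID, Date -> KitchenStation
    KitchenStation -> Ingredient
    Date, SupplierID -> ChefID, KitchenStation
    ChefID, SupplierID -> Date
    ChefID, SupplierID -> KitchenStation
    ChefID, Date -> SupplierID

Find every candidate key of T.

{ChefID, Date}⁺ = {ChefID, Date, Ingredient, KitchenStation, SupplierID} — all of the relation — so {ChefID, Date} is a candidate key.
{ChefID, SupplierID}⁺ = {ChefID, Date, Ingredient, KitchenStation, SupplierID} — all of the relation — so {ChefID, SupplierID} is a candidate key.
{Date, SupplierID}⁺ = {ChefID, Date, Ingredient, KitchenStation, SupplierID} — all of the relation — so {Date, SupplierID} is a candidate key.
No proper subset of any of these is a key, and no other minimal superkey exists.

{ChefID, Date}, {ChefID, SupplierID}, {Date, SupplierID}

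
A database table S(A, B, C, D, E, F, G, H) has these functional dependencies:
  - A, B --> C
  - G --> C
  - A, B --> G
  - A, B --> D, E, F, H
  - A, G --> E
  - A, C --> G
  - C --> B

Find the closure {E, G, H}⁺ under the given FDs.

Start with {E, G, H}.
G --> C applies; add {C} → now {C, E, G, H}.
C --> B applies; add {B} → now {B, C, E, G, H}.
No further FD applies.

{B, C, E, G, H}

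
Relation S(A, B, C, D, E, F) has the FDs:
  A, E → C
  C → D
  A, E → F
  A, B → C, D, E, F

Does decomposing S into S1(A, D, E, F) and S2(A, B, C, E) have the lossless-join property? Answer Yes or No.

Yes

The shared attributes are {A, E} and {A, E}⁺ = {A, C, D, E, F}.
Since S1 ⊆ {A, C, D, E, F}, the intersection is a superkey of S1; the decomposition is lossless.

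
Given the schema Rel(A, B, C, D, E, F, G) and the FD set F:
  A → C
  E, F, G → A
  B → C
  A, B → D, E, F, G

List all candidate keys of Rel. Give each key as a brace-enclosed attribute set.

No FD produces {B}, so it must be in every candidate key.
{A, B}⁺ = {A, B, C, D, E, F, G} — all of the relation — so {A, B} is a candidate key.
{B, E, F, G}⁺ = {A, B, C, D, E, F, G} — all of the relation — so {B, E, F, G} is a candidate key.
Any other superkey properly contains one of these, so there are no further candidate keys.

{A, B}, {B, E, F, G}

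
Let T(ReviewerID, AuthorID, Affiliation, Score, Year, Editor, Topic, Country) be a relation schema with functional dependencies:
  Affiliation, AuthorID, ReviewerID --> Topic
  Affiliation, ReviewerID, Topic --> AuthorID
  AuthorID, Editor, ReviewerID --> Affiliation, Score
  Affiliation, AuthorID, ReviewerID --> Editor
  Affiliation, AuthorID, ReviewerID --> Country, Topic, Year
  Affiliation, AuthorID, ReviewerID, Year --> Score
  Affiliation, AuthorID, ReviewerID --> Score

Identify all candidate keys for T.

{ReviewerID} never appears on the right of any FD, so every key must include it.
Closure of {Affiliation, AuthorID, ReviewerID} is {Affiliation, AuthorID, Country, Editor, ReviewerID, Score, Topic, Year}, the whole schema; {Affiliation, AuthorID, ReviewerID} is a candidate key.
Closure of {Affiliation, ReviewerID, Topic} is {Affiliation, AuthorID, Country, Editor, ReviewerID, Score, Topic, Year}, the whole schema; {Affiliation, ReviewerID, Topic} is a candidate key.
Closure of {AuthorID, Editor, ReviewerID} is {Affiliation, AuthorID, Country, Editor, ReviewerID, Score, Topic, Year}, the whole schema; {AuthorID, Editor, ReviewerID} is a candidate key.
These are minimal and exhaustive — every other superkey contains one of them.

{Affiliation, AuthorID, ReviewerID}, {Affiliation, ReviewerID, Topic}, {AuthorID, Editor, ReviewerID}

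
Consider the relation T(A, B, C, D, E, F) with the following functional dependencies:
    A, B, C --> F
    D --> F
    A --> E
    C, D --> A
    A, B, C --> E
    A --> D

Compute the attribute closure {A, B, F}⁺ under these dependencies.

{A, B, D, E, F}

Start with {A, B, F}.
A --> E applies; add {E} → now {A, B, E, F}.
A --> D applies; add {D} → now {A, B, D, E, F}.
No further FD applies.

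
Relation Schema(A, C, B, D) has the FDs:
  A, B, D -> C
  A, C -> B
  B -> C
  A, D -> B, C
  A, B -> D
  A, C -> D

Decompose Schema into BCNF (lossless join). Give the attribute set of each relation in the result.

{A, B, D}; {B, C}

Candidate keys of the original relation: {A, B}, {A, C}, {A, D}.
Within {A, B, C, D}: {B}⁺ ∩ {A, B, C, D} = {B, C}, not the whole set, so B -> C violates BCNF; decompose into {B, C} and {A, B, D}.
{B, C} has no BCNF violation.
{A, B, D} has no BCNF violation.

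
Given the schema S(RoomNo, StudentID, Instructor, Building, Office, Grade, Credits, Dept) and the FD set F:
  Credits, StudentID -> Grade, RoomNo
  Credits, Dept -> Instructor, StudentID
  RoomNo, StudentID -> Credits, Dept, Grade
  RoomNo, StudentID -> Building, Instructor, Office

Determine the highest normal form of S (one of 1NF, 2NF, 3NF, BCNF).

BCNF

Candidate keys: {Credits, Dept}, {Credits, StudentID}, {RoomNo, StudentID}. Prime attributes: {Credits, Dept, RoomNo, StudentID}.
Every FD has a superkey on the left, so the relation is in BCNF.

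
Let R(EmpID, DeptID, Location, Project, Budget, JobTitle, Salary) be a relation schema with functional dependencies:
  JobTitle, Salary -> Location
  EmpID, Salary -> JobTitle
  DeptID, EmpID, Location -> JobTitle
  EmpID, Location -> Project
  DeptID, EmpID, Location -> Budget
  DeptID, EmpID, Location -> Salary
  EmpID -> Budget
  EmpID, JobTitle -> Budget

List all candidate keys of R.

No FD produces {DeptID, EmpID}, so they must be in every candidate key.
Closure of {DeptID, EmpID, Location} is {Budget, DeptID, EmpID, JobTitle, Location, Project, Salary}, the whole schema; {DeptID, EmpID, Location} is a candidate key.
Closure of {DeptID, EmpID, Salary} is {Budget, DeptID, EmpID, JobTitle, Location, Project, Salary}, the whole schema; {DeptID, EmpID, Salary} is a candidate key.
Any other superkey properly contains one of these, so there are no further candidate keys.

{DeptID, EmpID, Location}, {DeptID, EmpID, Salary}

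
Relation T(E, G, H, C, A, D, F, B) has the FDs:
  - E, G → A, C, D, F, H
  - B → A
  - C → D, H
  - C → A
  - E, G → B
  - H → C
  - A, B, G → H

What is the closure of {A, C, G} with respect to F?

{A, C, D, G, H}

Start with {A, C, G}.
C → D, H applies; add {D, H} → now {A, C, D, G, H}.
No further FD applies.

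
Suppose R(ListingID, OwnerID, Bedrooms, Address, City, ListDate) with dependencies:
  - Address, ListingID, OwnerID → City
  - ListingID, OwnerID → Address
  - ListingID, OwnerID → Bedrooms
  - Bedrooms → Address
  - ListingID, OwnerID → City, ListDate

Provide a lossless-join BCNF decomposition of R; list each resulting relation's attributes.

{Address, Bedrooms}; {Bedrooms, City, ListDate, ListingID, OwnerID}

Candidate key of the original relation: {ListingID, OwnerID}.
{Address, Bedrooms, City, ListDate, ListingID, OwnerID}: {Bedrooms} determines {Address, Bedrooms} here but is not a superkey — split on Bedrooms → Address, giving {Address, Bedrooms} and {Bedrooms, City, ListDate, ListingID, OwnerID}.
{Address, Bedrooms} has no BCNF violation.
{Bedrooms, City, ListDate, ListingID, OwnerID} has no BCNF violation.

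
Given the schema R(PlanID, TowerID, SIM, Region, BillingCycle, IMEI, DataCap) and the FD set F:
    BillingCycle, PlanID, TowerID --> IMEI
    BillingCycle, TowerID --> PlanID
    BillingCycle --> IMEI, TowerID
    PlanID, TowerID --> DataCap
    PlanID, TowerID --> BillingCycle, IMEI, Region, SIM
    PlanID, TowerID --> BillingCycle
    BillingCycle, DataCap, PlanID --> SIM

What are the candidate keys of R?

{BillingCycle}, {PlanID, TowerID}

Closure of {BillingCycle} is {BillingCycle, DataCap, IMEI, PlanID, Region, SIM, TowerID}, the whole schema; {BillingCycle} is a candidate key.
Closure of {PlanID, TowerID} is {BillingCycle, DataCap, IMEI, PlanID, Region, SIM, TowerID}, the whole schema; {PlanID, TowerID} is a candidate key.
Any other superkey properly contains one of these, so there are no further candidate keys.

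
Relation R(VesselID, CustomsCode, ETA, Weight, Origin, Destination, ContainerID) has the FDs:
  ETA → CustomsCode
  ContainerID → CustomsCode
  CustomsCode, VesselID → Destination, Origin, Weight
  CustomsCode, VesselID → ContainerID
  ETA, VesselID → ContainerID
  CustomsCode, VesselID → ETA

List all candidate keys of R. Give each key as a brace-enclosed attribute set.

{ContainerID, VesselID}, {CustomsCode, VesselID}, {ETA, VesselID}

No FD produces {VesselID}, so it must be in every candidate key.
{ContainerID, VesselID} is a candidate key since {ContainerID, VesselID}⁺ = {ContainerID, CustomsCode, Destination, ETA, Origin, VesselID, Weight} covers every attribute.
{CustomsCode, VesselID} is a candidate key since {CustomsCode, VesselID}⁺ = {ContainerID, CustomsCode, Destination, ETA, Origin, VesselID, Weight} covers every attribute.
{ETA, VesselID} is a candidate key since {ETA, VesselID}⁺ = {ContainerID, CustomsCode, Destination, ETA, Origin, VesselID, Weight} covers every attribute.
Any other superkey properly contains one of these, so there are no further candidate keys.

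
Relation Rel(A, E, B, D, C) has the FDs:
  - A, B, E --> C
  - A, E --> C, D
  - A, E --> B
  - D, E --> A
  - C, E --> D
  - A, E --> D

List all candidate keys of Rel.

{A, E}, {C, E}, {D, E}

No FD produces {E}, so it must be in every candidate key.
{A, E}⁺ = {A, B, C, D, E}, which is every attribute, so {A, E} is a candidate key.
{C, E}⁺ = {A, B, C, D, E}, which is every attribute, so {C, E} is a candidate key.
{D, E}⁺ = {A, B, C, D, E}, which is every attribute, so {D, E} is a candidate key.
Any other superkey properly contains one of these, so there are no further candidate keys.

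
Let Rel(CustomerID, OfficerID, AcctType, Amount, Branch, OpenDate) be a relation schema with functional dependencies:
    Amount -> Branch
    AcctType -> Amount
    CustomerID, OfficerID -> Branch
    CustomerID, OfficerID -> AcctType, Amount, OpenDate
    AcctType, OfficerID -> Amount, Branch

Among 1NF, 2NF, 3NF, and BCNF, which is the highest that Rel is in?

Candidate key: {CustomerID, OfficerID}. Prime attributes: {CustomerID, OfficerID}.
Amount -> Branch breaks BCNF: {Amount}⁺ = {Amount, Branch}, so {Amount} is not a superkey.
Amount -> Branch determines the non-prime attribute {Branch} from a non-superkey — 3NF is violated.
No non-prime attribute depends on a proper subset of any candidate key, so 2NF holds.

2NF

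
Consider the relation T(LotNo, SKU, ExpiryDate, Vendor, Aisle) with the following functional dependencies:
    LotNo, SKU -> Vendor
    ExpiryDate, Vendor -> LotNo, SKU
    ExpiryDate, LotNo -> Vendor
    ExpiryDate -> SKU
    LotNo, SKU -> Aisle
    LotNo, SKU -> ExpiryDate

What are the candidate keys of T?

{ExpiryDate, LotNo}, {ExpiryDate, Vendor}, {LotNo, SKU}

{ExpiryDate, LotNo} is a candidate key since {ExpiryDate, LotNo}⁺ = {Aisle, ExpiryDate, LotNo, SKU, Vendor} covers every attribute.
{ExpiryDate, Vendor} is a candidate key since {ExpiryDate, Vendor}⁺ = {Aisle, ExpiryDate, LotNo, SKU, Vendor} covers every attribute.
{LotNo, SKU} is a candidate key since {LotNo, SKU}⁺ = {Aisle, ExpiryDate, LotNo, SKU, Vendor} covers every attribute.
No proper subset of any of these is a key, and no other minimal superkey exists.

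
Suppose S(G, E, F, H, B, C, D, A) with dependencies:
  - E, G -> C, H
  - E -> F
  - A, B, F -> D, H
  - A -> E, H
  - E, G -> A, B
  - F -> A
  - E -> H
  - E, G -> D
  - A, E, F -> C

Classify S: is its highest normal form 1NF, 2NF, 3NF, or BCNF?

1NF

Candidate keys: {A, G}, {E, G}, {F, G}. Prime attributes: {A, E, F, G}.
E -> F: {E}⁺ = {A, C, E, F, H}, which is not all of the attributes, so the left side is not a superkey — BCNF is violated.
A, B, F -> D, H has non-prime {D, H} on the right and a non-superkey on the left, so 3NF fails.
The proper key subset {A} of {A, G} determines non-prime {C, H}, so the relation is not even in 2NF.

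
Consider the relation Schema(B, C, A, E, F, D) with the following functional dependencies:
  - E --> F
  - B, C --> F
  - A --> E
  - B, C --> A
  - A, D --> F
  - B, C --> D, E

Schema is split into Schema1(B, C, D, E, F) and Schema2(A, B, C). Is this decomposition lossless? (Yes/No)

Yes

Common attributes: {B, C}; their closure is {A, B, C, D, E, F}.
Since Schema1 ⊆ {A, B, C, D, E, F}, the intersection is a superkey of Schema1; the decomposition is lossless.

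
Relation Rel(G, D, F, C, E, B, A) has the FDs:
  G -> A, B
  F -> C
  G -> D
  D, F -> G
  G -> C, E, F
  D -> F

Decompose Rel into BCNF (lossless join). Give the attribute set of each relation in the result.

Candidate keys of the original relation: {D}, {G}.
Within {A, B, C, D, E, F, G}: {F}⁺ ∩ {A, B, C, D, E, F, G} = {C, F}, not the whole set, so F -> C violates BCNF; decompose into {C, F} and {A, B, D, E, F, G}.
{C, F} has no BCNF violation.
{A, B, D, E, F, G} has no BCNF violation.

{A, B, D, E, F, G}; {C, F}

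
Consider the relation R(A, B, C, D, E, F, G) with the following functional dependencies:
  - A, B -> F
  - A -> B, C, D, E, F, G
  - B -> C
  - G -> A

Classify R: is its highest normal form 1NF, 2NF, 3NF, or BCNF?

2NF

Candidate keys: {A}, {G}. Prime attributes: {A, G}.
For B -> C we have {B}⁺ = {B, C}; {B} is not a superkey, so BCNF fails.
B -> C determines the non-prime attribute {C} from a non-superkey — 3NF is violated.
With only single-attribute keys there can be no partial dependency, so 2NF holds.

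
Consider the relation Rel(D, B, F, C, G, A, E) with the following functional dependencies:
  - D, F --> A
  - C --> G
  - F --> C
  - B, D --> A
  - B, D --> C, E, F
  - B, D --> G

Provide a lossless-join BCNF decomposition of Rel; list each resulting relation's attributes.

{A, D, F}; {B, D, E, F}; {C, F}; {C, G}

Candidate key of the original relation: {B, D}.
{A, B, C, D, E, F, G}: {D, F} determines {A, C, D, F, G} here but is not a superkey — split on D, F --> A, C, G, giving {A, C, D, F, G} and {B, D, E, F}.
{A, C, D, F, G}: {C} determines {C, G} here but is not a superkey — split on C --> G, giving {C, G} and {A, C, D, F}.
{C, G} has no BCNF violation.
{A, C, D, F}: {F} determines {C, F} here but is not a superkey — split on F --> C, giving {C, F} and {A, D, F}.
{C, F} has no BCNF violation.
{A, D, F} has no BCNF violation.
{B, D, E, F} has no BCNF violation.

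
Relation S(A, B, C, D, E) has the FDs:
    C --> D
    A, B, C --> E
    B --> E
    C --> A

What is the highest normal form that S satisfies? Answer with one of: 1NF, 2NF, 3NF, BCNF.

Candidate key: {B, C}. Prime attributes: {B, C}.
C --> D breaks BCNF: {C}⁺ = {A, C, D}, so {C} is not a superkey.
C --> D has non-prime {D} on the right and a non-superkey on the left, so 3NF fails.
Since {B} ⊂ {B, C} and {B}⁺ ⊇ {E} with {E} non-prime, there is a partial dependency; 2NF fails.

1NF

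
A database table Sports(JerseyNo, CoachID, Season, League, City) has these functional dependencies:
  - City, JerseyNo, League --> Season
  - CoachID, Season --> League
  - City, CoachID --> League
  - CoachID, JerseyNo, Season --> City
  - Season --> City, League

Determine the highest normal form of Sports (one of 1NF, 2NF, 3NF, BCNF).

Candidate keys: {City, CoachID, JerseyNo}, {CoachID, JerseyNo, Season}. Prime attributes: {City, CoachID, JerseyNo, Season}.
For City, JerseyNo, League --> Season we have {City, JerseyNo, League}⁺ = {City, JerseyNo, League, Season}; {City, JerseyNo, League} is not a superkey, so BCNF fails.
Because {League} is non-prime and the left side of CoachID, Season --> League is not a superkey, the relation is not in 3NF.
{City, CoachID} is a proper subset of the key {City, CoachID, JerseyNo}, and {City, CoachID}⁺ contains the non-prime attribute {League} — a partial dependency, so 2NF is violated.

1NF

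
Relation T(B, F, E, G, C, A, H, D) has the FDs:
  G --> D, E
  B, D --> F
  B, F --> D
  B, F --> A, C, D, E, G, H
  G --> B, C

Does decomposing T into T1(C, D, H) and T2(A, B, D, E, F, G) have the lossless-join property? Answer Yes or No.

No

T1 ∩ T2 = {D}; its closure under F is {D}.
The closure covers neither T1 nor T2 entirely; the join is not lossless.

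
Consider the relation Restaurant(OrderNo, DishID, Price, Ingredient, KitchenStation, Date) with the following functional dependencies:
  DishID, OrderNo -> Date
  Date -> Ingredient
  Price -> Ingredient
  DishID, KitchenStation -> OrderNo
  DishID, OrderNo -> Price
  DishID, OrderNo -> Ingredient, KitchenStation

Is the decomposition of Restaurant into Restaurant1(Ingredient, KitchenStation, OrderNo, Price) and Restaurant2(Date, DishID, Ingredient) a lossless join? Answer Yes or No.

Restaurant1 ∩ Restaurant2 = {Ingredient}; its closure under F is {Ingredient}.
Neither Restaurant1 nor Restaurant2 is contained in that closure, so the decomposition is lossy.

No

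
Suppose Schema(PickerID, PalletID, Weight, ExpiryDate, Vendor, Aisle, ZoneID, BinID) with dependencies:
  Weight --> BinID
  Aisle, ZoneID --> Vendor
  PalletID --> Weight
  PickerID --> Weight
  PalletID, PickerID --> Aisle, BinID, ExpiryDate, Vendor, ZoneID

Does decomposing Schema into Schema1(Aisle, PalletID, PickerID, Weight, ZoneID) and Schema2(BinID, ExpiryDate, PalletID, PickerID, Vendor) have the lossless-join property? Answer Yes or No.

Yes

Common attributes: {PalletID, PickerID}; their closure is {Aisle, BinID, ExpiryDate, PalletID, PickerID, Vendor, Weight, ZoneID}.
This includes all of Schema1, so the common attributes are a superkey of Schema1 — the join is lossless.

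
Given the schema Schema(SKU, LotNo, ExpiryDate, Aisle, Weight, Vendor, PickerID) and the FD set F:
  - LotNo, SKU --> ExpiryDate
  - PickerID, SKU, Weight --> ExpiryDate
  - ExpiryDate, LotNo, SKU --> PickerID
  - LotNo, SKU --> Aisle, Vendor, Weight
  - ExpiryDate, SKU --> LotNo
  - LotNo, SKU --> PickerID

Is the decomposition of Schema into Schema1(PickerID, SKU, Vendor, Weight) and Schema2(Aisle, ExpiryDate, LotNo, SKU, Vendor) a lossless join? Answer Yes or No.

No

Schema1 ∩ Schema2 = {SKU, Vendor}; its closure under F is {SKU, Vendor}.
Neither Schema1 nor Schema2 is contained in that closure, so the decomposition is lossy.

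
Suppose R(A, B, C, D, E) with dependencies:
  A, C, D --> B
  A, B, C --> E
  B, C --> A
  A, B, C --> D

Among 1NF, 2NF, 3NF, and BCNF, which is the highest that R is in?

Candidate keys: {A, C, D}, {B, C}. Prime attributes: {A, B, C, D}.
Every FD has a superkey on the left, so the relation is in BCNF.

BCNF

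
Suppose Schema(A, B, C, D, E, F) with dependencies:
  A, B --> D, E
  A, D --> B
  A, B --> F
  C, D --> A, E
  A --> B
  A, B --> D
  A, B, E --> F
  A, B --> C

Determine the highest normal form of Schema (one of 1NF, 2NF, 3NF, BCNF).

BCNF

Candidate keys: {A}, {C, D}. Prime attributes: {A, C, D}.
Each dependency's left side is a superkey — BCNF holds.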